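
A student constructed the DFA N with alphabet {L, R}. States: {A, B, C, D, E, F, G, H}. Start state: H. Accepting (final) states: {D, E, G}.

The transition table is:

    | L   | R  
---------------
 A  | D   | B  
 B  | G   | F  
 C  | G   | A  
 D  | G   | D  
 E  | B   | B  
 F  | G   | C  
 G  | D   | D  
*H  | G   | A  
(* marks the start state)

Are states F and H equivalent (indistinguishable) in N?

Yes

First remove the unreachable states {E}; 7 states remain.
Initial partition by acceptance: {D,G} | {A,B,C,F,H}.
The partition is now stable with 2 blocks: {D,G} | {A,B,C,F,H}.
F and H lie in the same block of the stable partition, so they are equivalent — no string distinguishes them.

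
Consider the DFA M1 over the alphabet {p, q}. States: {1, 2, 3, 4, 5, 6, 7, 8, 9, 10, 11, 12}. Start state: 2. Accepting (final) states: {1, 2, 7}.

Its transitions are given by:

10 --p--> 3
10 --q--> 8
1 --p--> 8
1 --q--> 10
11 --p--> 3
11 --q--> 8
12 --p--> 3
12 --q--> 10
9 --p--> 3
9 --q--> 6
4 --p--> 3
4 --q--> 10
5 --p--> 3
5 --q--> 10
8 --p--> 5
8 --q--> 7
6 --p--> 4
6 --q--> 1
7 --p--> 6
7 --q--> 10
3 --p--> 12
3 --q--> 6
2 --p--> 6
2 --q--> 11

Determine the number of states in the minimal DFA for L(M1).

5

First remove the unreachable states {9}; 11 states remain.
Initial partition by acceptance: {1,2,7} | {3,4,5,6,8,10,11,12}.
On input q, block {3,4,5,6,8,10,11,12} splits into {3,4,5,10,11,12} and {6,8}.
On input q, block {3,4,5,10,11,12} splits into {3,10,11} and {4,5,12}.
On input p, block {3,10,11} splits into {10,11} and {3}.
The partition is now stable with 5 blocks: {1,2,7} | {10,11} | {6,8} | {4,5,12} | {3}.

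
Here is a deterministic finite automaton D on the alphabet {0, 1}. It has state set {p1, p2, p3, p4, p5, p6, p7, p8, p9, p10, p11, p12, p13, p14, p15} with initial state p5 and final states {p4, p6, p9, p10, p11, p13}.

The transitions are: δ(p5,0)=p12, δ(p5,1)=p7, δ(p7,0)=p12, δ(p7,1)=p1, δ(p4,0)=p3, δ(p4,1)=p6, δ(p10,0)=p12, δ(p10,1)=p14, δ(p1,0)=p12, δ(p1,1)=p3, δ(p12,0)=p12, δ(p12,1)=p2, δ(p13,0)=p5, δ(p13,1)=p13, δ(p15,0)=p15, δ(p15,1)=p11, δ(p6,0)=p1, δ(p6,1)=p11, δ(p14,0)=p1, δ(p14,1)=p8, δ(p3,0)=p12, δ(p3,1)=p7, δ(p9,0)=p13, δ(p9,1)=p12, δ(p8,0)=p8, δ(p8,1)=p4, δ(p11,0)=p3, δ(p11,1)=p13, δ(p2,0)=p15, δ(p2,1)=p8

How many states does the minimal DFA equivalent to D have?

States {p9,p10,p14} cannot be reached from the start state, so discard them.
P0 = {p4,p6,p11,p13} | {p1,p2,p3,p5,p7,p8,p12,p15}.
Refine {p1,p2,p3,p5,p7,p8,p12,p15} on symbol 1: members go to different blocks, giving {p1,p2,p3,p5,p7,p12} and {p8,p15}.
Split {p1,p2,p3,p5,p7,p12} by δ(·,0) → {p1,p3,p5,p7,p12} and {p2}.
Split {p1,p3,p5,p7,p12} by δ(·,1) → {p1,p3,p5,p7} and {p12}.
No further refinement is possible. Final partition (5 blocks): {p4,p6,p11,p13} | {p1,p3,p5,p7} | {p8,p15} | {p2} | {p12}.

5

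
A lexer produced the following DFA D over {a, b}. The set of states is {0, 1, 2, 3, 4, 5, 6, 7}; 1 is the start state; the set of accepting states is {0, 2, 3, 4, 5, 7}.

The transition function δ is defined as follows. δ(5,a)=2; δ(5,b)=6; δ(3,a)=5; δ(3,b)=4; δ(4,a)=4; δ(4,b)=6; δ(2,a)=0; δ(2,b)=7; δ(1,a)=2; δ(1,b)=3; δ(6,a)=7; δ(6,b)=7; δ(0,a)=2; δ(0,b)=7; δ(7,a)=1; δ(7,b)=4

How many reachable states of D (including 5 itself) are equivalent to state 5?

Initial partition by acceptance: {0,2,3,4,5,7} | {1,6}.
On input a, block {0,2,3,4,5,7} splits into {0,2,3,4,5} and {7}.
Refine {0,2,3,4,5} on symbol b: members go to different blocks, giving {0,2} and {4,5} and {3}.
Refine {1,6} on symbol a: members go to different blocks, giving {1} and {6}.
On input a, block {4,5} splits into {4} and {5}.
The partition is now stable with 7 blocks: {0,2} | {1} | {7} | {4} | {3} | {6} | {5}.
State 5 belongs to the block {5}, which has 1 states.

1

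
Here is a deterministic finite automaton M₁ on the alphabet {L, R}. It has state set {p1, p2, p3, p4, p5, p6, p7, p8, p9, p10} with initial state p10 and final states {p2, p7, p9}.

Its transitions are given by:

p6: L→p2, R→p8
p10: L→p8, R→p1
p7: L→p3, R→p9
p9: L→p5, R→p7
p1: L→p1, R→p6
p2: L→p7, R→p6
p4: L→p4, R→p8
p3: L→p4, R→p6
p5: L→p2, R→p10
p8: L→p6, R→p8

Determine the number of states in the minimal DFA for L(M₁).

10

All states are reachable from the start state.
Initial partition by acceptance: {p2,p7,p9} | {p1,p3,p4,p5,p6,p8,p10}.
Refine {p2,p7,p9} on symbol L: members go to different blocks, giving {p7,p9} and {p2}.
On input L, block {p1,p3,p4,p5,p6,p8,p10} splits into {p1,p3,p4,p8,p10} and {p5,p6}.
Refine {p7,p9} on symbol L: members go to different blocks, giving {p7} and {p9}.
On input L, block {p1,p3,p4,p8,p10} splits into {p1,p3,p4,p10} and {p8}.
On input L, block {p1,p3,p4,p10} splits into {p1,p3,p4} and {p10}.
Split {p1,p3,p4} by δ(·,R) → {p1,p3} and {p4}.
Split {p1,p3} by δ(·,L) → {p1} and {p3}.
Split {p5,p6} by δ(·,R) → {p5} and {p6}.
Stable partition: {p7} | {p1} | {p2} | {p5} | {p9} | {p8} | {p10} | {p4} | {p3} | {p6} — 10 equivalence classes.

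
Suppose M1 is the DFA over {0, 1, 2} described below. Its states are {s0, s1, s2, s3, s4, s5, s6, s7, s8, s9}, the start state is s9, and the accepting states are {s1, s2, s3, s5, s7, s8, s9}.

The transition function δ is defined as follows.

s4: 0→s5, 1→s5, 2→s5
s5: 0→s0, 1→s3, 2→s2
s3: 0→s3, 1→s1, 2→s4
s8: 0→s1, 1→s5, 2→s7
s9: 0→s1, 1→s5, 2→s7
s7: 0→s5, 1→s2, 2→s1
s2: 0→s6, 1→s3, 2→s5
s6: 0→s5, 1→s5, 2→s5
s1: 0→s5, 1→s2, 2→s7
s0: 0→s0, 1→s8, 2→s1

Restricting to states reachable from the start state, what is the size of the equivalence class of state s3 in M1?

Initial partition by acceptance: {s1,s2,s3,s5,s7,s8,s9} | {s0,s4,s6}.
Split {s1,s2,s3,s5,s7,s8,s9} by δ(·,0) → {s1,s3,s7,s8,s9} and {s2,s5}.
Split {s1,s3,s7,s8,s9} by δ(·,0) → {s3,s8,s9} and {s1,s7}.
On input 0, block {s3,s8,s9} splits into {s8,s9} and {s3}.
Refine {s0,s4,s6} on symbol 0: members go to different blocks, giving {s4,s6} and {s0}.
Refine {s2,s5} on symbol 0: members go to different blocks, giving {s2} and {s5}.
No further refinement is possible. Final partition (7 blocks): {s8,s9} | {s4,s6} | {s2} | {s1,s7} | {s3} | {s0} | {s5}.
The equivalence class containing s3 is {s3}, of size 1.

1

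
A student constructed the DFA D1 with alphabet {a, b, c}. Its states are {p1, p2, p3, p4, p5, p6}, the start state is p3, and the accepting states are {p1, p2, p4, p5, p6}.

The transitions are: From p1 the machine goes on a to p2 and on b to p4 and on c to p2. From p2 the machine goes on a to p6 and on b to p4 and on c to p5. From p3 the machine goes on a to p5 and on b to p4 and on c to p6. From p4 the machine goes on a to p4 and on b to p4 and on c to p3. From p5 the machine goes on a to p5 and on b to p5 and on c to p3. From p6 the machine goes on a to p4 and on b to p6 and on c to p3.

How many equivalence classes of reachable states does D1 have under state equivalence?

First remove the unreachable states {p1,p2}; 4 states remain.
Start with accepting vs non-accepting: {p4,p5,p6} | {p3}.
Stable partition: {p4,p5,p6} | {p3} — 2 equivalence classes.

2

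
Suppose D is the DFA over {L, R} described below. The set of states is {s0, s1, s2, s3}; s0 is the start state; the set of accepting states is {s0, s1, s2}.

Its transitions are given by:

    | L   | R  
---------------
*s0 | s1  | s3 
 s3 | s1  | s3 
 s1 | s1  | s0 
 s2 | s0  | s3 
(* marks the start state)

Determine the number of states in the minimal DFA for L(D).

3

First remove the unreachable states {s2}; 3 states remain.
P0 = {s0,s1} | {s3}.
Split {s0,s1} by δ(·,R) → {s0} and {s1}.
No further refinement is possible. Final partition (3 blocks): {s0} | {s3} | {s1}.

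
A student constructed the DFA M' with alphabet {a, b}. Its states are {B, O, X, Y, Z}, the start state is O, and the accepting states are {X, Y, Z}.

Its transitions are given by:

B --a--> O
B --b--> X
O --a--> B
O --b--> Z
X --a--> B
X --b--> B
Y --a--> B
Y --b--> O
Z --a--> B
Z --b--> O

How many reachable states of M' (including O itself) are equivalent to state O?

2

Reachable states from the start: {B,O,X,Z}. Unreachable: {Y} — drop them.
P0 = {X,Z} | {B,O}.
The partition is now stable with 2 blocks: {X,Z} | {B,O}.
The equivalence class containing O is {B,O}, of size 2.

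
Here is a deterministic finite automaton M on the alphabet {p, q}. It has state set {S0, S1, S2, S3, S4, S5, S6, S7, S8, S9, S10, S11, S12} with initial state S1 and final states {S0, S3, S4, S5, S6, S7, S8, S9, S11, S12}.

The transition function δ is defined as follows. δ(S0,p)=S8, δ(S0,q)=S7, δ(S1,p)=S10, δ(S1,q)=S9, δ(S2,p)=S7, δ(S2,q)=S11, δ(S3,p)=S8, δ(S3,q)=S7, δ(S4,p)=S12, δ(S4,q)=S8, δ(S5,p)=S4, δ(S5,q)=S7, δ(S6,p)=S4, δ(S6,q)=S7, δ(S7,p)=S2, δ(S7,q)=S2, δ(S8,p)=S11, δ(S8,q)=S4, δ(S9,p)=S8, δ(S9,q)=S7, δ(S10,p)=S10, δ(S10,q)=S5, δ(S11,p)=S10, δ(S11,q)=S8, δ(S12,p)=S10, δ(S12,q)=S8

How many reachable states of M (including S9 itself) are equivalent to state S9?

States {S0,S3,S6} cannot be reached from the start state, so discard them.
P0 = {S4,S5,S7,S8,S9,S11,S12} | {S1,S2,S10}.
Refine {S4,S5,S7,S8,S9,S11,S12} on symbol p: members go to different blocks, giving {S4,S5,S8,S9} and {S7,S11,S12}.
On input p, block {S4,S5,S8,S9} splits into {S4,S8} and {S5,S9}.
On input p, block {S1,S2,S10} splits into {S1,S10} and {S2}.
Split {S7,S11,S12} by δ(·,p) → {S11,S12} and {S7}.
No further refinement is possible. Final partition (6 blocks): {S4,S8} | {S1,S10} | {S11,S12} | {S5,S9} | {S2} | {S7}.
State S9 belongs to the block {S5,S9}, which has 2 states.

2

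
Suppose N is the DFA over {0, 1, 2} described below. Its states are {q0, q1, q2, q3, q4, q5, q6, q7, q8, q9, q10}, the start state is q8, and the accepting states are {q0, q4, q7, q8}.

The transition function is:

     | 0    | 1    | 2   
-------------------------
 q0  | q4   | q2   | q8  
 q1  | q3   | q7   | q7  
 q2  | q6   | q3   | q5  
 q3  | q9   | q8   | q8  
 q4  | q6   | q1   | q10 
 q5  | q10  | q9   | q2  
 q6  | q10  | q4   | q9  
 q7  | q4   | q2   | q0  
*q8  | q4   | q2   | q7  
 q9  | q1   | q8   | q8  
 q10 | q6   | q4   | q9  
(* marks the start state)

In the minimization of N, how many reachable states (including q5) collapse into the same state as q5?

Every state is reachable, so we keep all 11.
P0 = {q0,q4,q7,q8} | {q1,q2,q3,q5,q6,q9,q10}.
On input 0, block {q0,q4,q7,q8} splits into {q0,q7,q8} and {q4}.
Split {q1,q2,q3,q5,q6,q9,q10} by δ(·,1) → {q1,q3,q9} and {q2,q5} and {q6,q10}.
No further refinement is possible. Final partition (5 blocks): {q0,q7,q8} | {q1,q3,q9} | {q4} | {q2,q5} | {q6,q10}.
State q5 belongs to the block {q2,q5}, which has 2 states.

2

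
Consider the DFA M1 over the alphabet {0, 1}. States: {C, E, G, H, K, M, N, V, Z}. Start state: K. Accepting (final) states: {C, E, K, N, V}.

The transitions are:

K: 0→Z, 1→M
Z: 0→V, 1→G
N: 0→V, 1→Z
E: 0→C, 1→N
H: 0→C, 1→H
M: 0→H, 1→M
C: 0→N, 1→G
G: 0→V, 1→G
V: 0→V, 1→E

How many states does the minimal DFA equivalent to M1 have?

8

All states are reachable from the start state.
Initial partition by acceptance: {C,E,K,N,V} | {G,H,M,Z}.
On input 0, block {C,E,K,N,V} splits into {C,E,N,V} and {K}.
On input 1, block {C,E,N,V} splits into {E,V} and {C,N}.
On input 0, block {E,V} splits into {E} and {V}.
Split {G,H,M,Z} by δ(·,0) → {G,Z} and {M} and {H}.
Refine {C,N} on symbol 0: members go to different blocks, giving {N} and {C}.
Stable partition: {E} | {G,Z} | {K} | {N} | {V} | {M} | {H} | {C} — 8 equivalence classes.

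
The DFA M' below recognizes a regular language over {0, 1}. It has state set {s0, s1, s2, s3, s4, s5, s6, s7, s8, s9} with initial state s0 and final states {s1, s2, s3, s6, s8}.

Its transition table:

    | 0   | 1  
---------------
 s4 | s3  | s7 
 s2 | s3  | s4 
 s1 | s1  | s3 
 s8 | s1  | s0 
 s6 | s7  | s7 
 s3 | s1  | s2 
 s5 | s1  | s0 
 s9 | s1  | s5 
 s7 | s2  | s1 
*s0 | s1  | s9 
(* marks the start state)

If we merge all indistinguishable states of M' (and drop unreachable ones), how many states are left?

States {s6,s8} cannot be reached from the start state, so discard them.
Initial partition by acceptance: {s1,s2,s3} | {s0,s4,s5,s7,s9}.
Refine {s1,s2,s3} on symbol 1: members go to different blocks, giving {s1,s3} and {s2}.
Refine {s1,s3} on symbol 1: members go to different blocks, giving {s1} and {s3}.
Refine {s0,s4,s5,s7,s9} on symbol 0: members go to different blocks, giving {s0,s5,s9} and {s4} and {s7}.
No further refinement is possible. Final partition (6 blocks): {s1} | {s0,s5,s9} | {s2} | {s3} | {s4} | {s7}.

6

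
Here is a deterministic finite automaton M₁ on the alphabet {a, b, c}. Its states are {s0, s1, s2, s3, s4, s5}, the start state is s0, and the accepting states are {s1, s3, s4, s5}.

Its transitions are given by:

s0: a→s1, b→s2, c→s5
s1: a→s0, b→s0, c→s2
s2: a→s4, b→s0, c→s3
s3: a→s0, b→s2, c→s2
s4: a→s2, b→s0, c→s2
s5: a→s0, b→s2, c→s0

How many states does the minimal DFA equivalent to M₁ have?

P0 = {s1,s3,s4,s5} | {s0,s2}.
The partition is now stable with 2 blocks: {s1,s3,s4,s5} | {s0,s2}.

2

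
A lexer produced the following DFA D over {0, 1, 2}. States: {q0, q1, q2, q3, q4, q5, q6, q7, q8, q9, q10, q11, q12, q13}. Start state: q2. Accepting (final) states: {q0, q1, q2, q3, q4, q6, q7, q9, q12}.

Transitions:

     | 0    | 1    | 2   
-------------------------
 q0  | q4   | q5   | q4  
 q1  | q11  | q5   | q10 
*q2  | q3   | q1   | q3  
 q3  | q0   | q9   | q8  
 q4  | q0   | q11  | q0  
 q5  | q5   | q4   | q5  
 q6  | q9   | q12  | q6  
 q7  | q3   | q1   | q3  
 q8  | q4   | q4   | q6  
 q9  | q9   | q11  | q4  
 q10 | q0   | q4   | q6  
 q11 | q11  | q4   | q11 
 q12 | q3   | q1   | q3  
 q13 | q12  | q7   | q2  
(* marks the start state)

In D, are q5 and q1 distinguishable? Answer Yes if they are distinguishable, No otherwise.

Reachable states from the start: {q0,q1,q2,q3,q4,q5,q6,q8,q9,q10,q11,q12}. Unreachable: {q7,q13} — drop them.
Start with accepting vs non-accepting: {q0,q1,q2,q3,q4,q6,q9,q12} | {q5,q8,q10,q11}.
On input 0, block {q0,q1,q2,q3,q4,q6,q9,q12} splits into {q0,q2,q3,q4,q6,q9,q12} and {q1}.
Split {q0,q2,q3,q4,q6,q9,q12} by δ(·,1) → {q0,q4,q9} and {q2,q12} and {q3,q6}.
On input 0, block {q5,q8,q10,q11} splits into {q5,q11} and {q8,q10}.
On input 1, block {q3,q6} splits into {q3} and {q6}.
No further refinement is possible. Final partition (7 blocks): {q0,q4,q9} | {q5,q11} | {q1} | {q2,q12} | {q3} | {q8,q10} | {q6}.
q5 and q1 end up in different blocks, so they are distinguishable. For instance, the string 'ε' is accepted from only q1.

Yes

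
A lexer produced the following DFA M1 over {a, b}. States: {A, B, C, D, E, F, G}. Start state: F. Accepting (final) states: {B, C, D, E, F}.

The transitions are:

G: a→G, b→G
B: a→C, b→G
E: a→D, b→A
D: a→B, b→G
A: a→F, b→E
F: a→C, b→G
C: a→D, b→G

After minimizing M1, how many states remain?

2

First remove the unreachable states {A,E}; 5 states remain.
Start with accepting vs non-accepting: {B,C,D,F} | {G}.
The partition is now stable with 2 blocks: {B,C,D,F} | {G}.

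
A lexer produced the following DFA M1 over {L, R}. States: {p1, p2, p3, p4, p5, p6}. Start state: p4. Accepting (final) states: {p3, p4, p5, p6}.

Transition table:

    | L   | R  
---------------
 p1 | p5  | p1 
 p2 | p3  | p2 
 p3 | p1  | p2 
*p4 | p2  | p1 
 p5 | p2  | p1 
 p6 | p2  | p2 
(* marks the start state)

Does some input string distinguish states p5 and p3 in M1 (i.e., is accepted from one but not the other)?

Reachable states from the start: {p1,p2,p3,p4,p5}. Unreachable: {p6} — drop them.
Start with accepting vs non-accepting: {p3,p4,p5} | {p1,p2}.
No further refinement is possible. Final partition (2 blocks): {p3,p4,p5} | {p1,p2}.
p5 and p3 lie in the same block of the stable partition, so they are equivalent — no string distinguishes them.

No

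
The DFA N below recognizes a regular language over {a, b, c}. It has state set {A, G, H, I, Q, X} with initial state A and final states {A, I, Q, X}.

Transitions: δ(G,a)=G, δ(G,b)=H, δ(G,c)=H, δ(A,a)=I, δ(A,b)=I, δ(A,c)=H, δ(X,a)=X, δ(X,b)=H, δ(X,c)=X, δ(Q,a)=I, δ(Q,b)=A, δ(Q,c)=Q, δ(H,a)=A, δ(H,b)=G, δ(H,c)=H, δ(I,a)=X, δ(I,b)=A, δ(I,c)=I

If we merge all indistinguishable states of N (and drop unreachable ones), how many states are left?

States {Q} cannot be reached from the start state, so discard them.
Start with accepting vs non-accepting: {A,I,X} | {G,H}.
On input b, block {A,I,X} splits into {A,I} and {X}.
Split {A,I} by δ(·,a) → {I} and {A}.
Refine {G,H} on symbol a: members go to different blocks, giving {G} and {H}.
No further refinement is possible. Final partition (5 blocks): {I} | {G} | {X} | {A} | {H}.

5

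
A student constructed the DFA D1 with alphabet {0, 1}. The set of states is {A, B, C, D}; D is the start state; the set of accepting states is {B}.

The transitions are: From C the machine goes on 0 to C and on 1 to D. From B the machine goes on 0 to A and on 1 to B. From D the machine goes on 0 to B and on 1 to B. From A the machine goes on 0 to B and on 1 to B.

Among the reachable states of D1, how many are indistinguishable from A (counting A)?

2

Reachable states from the start: {A,B,D}. Unreachable: {C} — drop them.
P0 = {B} | {A,D}.
No further refinement is possible. Final partition (2 blocks): {B} | {A,D}.
State A belongs to the block {A,D}, which has 2 states.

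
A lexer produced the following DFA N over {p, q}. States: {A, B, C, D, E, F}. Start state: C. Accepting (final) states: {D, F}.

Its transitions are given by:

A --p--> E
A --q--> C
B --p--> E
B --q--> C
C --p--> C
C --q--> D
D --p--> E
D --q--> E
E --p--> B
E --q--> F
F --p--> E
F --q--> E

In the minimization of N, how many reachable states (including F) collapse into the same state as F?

First remove the unreachable states {A}; 5 states remain.
P0 = {D,F} | {B,C,E}.
On input q, block {B,C,E} splits into {C,E} and {B}.
Split {C,E} by δ(·,p) → {C} and {E}.
The partition is now stable with 4 blocks: {D,F} | {C} | {B} | {E}.
State F belongs to the block {D,F}, which has 2 states.

2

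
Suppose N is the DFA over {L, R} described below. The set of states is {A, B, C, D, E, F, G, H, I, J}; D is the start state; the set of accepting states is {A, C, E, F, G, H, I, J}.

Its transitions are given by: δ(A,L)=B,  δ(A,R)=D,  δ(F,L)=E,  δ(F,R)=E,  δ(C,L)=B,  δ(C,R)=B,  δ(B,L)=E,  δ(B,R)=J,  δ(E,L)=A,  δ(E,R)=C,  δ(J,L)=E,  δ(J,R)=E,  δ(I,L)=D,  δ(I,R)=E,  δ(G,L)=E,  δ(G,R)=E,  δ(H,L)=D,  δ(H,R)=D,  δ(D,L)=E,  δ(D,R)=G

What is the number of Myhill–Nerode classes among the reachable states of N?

States {F,H,I} cannot be reached from the start state, so discard them.
Initial partition by acceptance: {A,C,E,G,J} | {B,D}.
Split {A,C,E,G,J} by δ(·,L) → {E,G,J} and {A,C}.
Refine {E,G,J} on symbol L: members go to different blocks, giving {G,J} and {E}.
The partition is now stable with 4 blocks: {G,J} | {B,D} | {A,C} | {E}.

4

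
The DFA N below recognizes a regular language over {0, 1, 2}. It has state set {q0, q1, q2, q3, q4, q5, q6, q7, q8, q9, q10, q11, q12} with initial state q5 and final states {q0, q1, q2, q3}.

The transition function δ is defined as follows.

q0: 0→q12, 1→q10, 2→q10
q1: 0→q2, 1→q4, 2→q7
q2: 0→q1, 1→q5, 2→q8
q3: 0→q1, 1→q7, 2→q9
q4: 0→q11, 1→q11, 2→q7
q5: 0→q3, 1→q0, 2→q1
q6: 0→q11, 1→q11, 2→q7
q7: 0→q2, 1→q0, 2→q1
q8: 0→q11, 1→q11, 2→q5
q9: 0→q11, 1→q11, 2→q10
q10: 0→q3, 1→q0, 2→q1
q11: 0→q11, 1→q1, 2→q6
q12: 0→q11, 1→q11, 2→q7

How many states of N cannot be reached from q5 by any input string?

Exploring from q5, all states are eventually visited, so none are unreachable.

0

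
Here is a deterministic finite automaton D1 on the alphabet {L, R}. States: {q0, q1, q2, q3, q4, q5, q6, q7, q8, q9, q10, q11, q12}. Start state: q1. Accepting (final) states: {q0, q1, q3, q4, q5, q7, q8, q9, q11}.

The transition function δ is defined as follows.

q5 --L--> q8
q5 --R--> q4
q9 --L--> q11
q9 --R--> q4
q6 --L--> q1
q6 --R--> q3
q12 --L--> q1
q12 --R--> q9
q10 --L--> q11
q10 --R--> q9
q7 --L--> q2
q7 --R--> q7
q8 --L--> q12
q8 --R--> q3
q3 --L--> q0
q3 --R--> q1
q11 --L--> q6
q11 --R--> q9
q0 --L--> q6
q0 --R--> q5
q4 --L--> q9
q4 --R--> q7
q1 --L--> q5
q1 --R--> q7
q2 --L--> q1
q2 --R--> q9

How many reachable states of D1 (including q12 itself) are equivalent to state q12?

3

States {q10} cannot be reached from the start state, so discard them.
P0 = {q0,q1,q3,q4,q5,q7,q8,q9,q11} | {q2,q6,q12}.
Split {q0,q1,q3,q4,q5,q7,q8,q9,q11} by δ(·,L) → {q1,q3,q4,q5,q9} and {q0,q7,q8,q11}.
Split {q1,q3,q4,q5,q9} by δ(·,L) → {q3,q5,q9} and {q1,q4}.
Refine {q0,q7,q8,q11} on symbol R: members go to different blocks, giving {q0,q8,q11} and {q7}.
The partition is now stable with 5 blocks: {q3,q5,q9} | {q2,q6,q12} | {q0,q8,q11} | {q1,q4} | {q7}.
State q12 belongs to the block {q2,q6,q12}, which has 3 states.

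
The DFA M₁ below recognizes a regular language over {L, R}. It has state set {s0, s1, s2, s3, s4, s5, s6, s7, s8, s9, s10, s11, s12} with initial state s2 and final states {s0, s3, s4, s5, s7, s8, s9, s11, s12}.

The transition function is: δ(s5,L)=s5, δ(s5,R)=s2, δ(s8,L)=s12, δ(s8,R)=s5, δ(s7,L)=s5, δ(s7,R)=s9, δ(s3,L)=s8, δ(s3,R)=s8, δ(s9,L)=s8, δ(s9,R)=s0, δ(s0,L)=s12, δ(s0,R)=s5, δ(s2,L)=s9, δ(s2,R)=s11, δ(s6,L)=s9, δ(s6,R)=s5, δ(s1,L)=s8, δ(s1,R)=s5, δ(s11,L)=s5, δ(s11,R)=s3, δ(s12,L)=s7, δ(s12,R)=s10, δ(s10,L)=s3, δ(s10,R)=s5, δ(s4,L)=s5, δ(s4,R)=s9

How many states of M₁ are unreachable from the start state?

No path from s2 leads to s1, s4, s6; the other 10 states are all reachable.

3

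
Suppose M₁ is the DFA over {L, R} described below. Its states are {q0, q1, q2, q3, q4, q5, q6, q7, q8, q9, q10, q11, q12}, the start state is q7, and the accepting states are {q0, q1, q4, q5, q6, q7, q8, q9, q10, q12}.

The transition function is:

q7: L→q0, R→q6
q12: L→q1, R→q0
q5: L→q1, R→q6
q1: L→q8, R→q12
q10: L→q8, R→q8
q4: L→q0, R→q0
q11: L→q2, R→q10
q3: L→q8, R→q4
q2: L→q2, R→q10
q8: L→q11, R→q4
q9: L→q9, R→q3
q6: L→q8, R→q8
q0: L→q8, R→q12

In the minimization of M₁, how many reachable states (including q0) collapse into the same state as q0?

2

States {q3,q5,q9} cannot be reached from the start state, so discard them.
Initial partition by acceptance: {q0,q1,q4,q6,q7,q8,q10,q12} | {q2,q11}.
Refine {q0,q1,q4,q6,q7,q8,q10,q12} on symbol L: members go to different blocks, giving {q0,q1,q4,q6,q7,q10,q12} and {q8}.
Refine {q0,q1,q4,q6,q7,q10,q12} on symbol L: members go to different blocks, giving {q0,q1,q6,q10} and {q4,q7,q12}.
On input R, block {q0,q1,q6,q10} splits into {q0,q1} and {q6,q10}.
Split {q4,q7,q12} by δ(·,R) → {q4,q12} and {q7}.
No further refinement is possible. Final partition (6 blocks): {q0,q1} | {q2,q11} | {q8} | {q4,q12} | {q6,q10} | {q7}.
The equivalence class containing q0 is {q0,q1}, of size 2.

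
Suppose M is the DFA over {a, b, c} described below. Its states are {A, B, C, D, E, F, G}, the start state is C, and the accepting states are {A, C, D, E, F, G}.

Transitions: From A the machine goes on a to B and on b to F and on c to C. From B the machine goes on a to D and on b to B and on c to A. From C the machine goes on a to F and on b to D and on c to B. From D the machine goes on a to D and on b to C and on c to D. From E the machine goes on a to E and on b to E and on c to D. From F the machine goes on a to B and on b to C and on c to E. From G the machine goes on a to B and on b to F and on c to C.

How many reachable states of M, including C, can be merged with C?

First remove the unreachable states {G}; 6 states remain.
Start with accepting vs non-accepting: {A,C,D,E,F} | {B}.
On input a, block {A,C,D,E,F} splits into {C,D,E} and {A,F}.
Refine {C,D,E} on symbol a: members go to different blocks, giving {D,E} and {C}.
Refine {D,E} on symbol b: members go to different blocks, giving {D} and {E}.
Split {A,F} by δ(·,b) → {A} and {F}.
The partition is now stable with 6 blocks: {D} | {B} | {A} | {C} | {E} | {F}.
State C belongs to the block {C}, which has 1 states.

1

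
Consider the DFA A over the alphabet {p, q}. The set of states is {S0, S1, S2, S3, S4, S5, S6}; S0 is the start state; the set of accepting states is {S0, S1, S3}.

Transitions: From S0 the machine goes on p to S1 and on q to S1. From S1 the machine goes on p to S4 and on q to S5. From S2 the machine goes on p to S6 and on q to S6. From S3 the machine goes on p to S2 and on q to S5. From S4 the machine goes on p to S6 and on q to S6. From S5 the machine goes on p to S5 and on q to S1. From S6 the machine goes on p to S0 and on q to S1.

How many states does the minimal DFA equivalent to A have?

5

States {S2,S3} cannot be reached from the start state, so discard them.
Initial partition by acceptance: {S0,S1} | {S4,S5,S6}.
Refine {S0,S1} on symbol p: members go to different blocks, giving {S0} and {S1}.
On input p, block {S4,S5,S6} splits into {S4,S5} and {S6}.
Refine {S4,S5} on symbol p: members go to different blocks, giving {S4} and {S5}.
No further refinement is possible. Final partition (5 blocks): {S0} | {S4} | {S1} | {S6} | {S5}.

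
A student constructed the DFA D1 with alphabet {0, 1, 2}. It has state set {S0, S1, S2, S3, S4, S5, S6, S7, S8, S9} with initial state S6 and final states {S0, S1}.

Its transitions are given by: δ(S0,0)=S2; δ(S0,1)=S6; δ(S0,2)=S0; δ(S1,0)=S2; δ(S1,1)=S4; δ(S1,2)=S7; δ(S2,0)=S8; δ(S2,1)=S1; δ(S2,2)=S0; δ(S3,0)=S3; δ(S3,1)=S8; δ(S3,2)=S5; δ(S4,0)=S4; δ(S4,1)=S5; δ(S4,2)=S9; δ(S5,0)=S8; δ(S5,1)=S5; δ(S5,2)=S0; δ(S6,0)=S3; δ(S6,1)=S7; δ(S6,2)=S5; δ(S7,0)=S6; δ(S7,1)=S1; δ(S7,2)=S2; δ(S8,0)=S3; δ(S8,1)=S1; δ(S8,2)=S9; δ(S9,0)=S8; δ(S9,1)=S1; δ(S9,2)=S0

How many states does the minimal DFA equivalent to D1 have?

Every state is reachable, so we keep all 10.
Initial partition by acceptance: {S0,S1} | {S2,S3,S4,S5,S6,S7,S8,S9}.
On input 2, block {S0,S1} splits into {S0} and {S1}.
On input 1, block {S2,S3,S4,S5,S6,S7,S8,S9} splits into {S2,S7,S8,S9} and {S3,S4,S5,S6}.
Refine {S2,S7,S8,S9} on symbol 0: members go to different blocks, giving {S2,S9} and {S7,S8}.
Split {S3,S4,S5,S6} by δ(·,0) → {S3,S4,S6} and {S5}.
Refine {S3,S4,S6} on symbol 1: members go to different blocks, giving {S3,S6} and {S4}.
Stable partition: {S0} | {S2,S9} | {S1} | {S3,S6} | {S7,S8} | {S5} | {S4} — 7 equivalence classes.

7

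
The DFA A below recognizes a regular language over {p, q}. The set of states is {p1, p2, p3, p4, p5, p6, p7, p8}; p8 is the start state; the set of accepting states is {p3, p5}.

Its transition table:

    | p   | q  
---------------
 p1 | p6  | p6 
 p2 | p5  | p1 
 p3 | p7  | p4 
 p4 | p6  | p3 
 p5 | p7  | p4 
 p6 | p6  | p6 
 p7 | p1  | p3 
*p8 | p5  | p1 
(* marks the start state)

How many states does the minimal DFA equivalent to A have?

4

First remove the unreachable states {p2}; 7 states remain.
Start with accepting vs non-accepting: {p3,p5} | {p1,p4,p6,p7,p8}.
Refine {p1,p4,p6,p7,p8} on symbol p: members go to different blocks, giving {p1,p4,p6,p7} and {p8}.
On input q, block {p1,p4,p6,p7} splits into {p1,p6} and {p4,p7}.
The partition is now stable with 4 blocks: {p3,p5} | {p1,p6} | {p8} | {p4,p7}.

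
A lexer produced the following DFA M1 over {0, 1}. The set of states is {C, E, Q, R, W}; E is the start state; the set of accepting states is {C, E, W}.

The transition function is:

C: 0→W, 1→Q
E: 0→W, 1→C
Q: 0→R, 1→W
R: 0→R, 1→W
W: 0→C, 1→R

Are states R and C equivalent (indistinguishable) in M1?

No

All states are reachable from the start state.
Start with accepting vs non-accepting: {C,E,W} | {Q,R}.
Split {C,E,W} by δ(·,1) → {C,W} and {E}.
Stable partition: {C,W} | {Q,R} | {E} — 3 equivalence classes.
R and C end up in different blocks, so they are distinguishable. For instance, the string 'ε' is accepted from only C.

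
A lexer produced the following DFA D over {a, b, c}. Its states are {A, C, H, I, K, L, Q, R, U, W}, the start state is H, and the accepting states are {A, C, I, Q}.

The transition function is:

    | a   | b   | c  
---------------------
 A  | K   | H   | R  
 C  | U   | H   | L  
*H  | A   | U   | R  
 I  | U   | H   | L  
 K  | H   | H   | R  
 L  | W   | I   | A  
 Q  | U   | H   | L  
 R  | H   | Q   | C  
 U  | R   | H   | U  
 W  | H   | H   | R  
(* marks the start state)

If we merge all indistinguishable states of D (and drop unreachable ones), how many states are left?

7

P0 = {A,C,I,Q} | {H,K,L,R,U,W}.
On input a, block {H,K,L,R,U,W} splits into {K,L,R,U,W} and {H}.
Refine {K,L,R,U,W} on symbol a: members go to different blocks, giving {K,R,W} and {L,U}.
Split {A,C,I,Q} by δ(·,a) → {C,I,Q} and {A}.
On input b, block {K,R,W} splits into {K,W} and {R}.
On input a, block {L,U} splits into {L} and {U}.
No further refinement is possible. Final partition (7 blocks): {C,I,Q} | {K,W} | {H} | {L} | {A} | {R} | {U}.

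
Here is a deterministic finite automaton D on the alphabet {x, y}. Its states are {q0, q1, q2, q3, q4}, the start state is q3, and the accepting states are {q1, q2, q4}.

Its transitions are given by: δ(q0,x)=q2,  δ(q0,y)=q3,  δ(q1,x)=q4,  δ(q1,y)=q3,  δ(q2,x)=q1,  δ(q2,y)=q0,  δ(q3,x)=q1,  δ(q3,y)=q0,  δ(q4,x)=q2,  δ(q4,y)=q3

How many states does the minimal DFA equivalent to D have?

All states are reachable from the start state.
Initial partition by acceptance: {q1,q2,q4} | {q0,q3}.
The partition is now stable with 2 blocks: {q1,q2,q4} | {q0,q3}.

2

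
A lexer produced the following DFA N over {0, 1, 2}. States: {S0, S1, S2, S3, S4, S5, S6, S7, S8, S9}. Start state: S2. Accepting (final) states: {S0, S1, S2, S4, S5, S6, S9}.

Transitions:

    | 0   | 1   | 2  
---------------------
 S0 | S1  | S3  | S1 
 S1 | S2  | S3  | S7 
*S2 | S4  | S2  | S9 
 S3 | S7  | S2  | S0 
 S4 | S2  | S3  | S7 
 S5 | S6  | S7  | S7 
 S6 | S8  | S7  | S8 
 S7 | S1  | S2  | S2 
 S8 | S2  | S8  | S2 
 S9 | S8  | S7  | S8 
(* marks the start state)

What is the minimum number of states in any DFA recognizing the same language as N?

7

Reachable states from the start: {S0,S1,S2,S3,S4,S7,S8,S9}. Unreachable: {S5,S6} — drop them.
Start with accepting vs non-accepting: {S0,S1,S2,S4,S9} | {S3,S7,S8}.
On input 0, block {S0,S1,S2,S4,S9} splits into {S0,S1,S2,S4} and {S9}.
Refine {S0,S1,S2,S4} on symbol 1: members go to different blocks, giving {S0,S1,S4} and {S2}.
Refine {S0,S1,S4} on symbol 0: members go to different blocks, giving {S1,S4} and {S0}.
Refine {S3,S7,S8} on symbol 0: members go to different blocks, giving {S3} and {S7} and {S8}.
No further refinement is possible. Final partition (7 blocks): {S1,S4} | {S3} | {S9} | {S2} | {S0} | {S7} | {S8}.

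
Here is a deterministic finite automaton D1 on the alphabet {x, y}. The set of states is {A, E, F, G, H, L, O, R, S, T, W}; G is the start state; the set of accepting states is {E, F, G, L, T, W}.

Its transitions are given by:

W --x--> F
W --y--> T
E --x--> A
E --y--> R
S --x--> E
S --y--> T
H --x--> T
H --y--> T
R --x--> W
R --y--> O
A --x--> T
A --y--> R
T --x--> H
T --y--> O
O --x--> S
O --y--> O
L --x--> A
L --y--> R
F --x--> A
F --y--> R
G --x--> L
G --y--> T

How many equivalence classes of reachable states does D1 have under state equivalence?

Start with accepting vs non-accepting: {E,F,G,L,T,W} | {A,H,O,R,S}.
Refine {E,F,G,L,T,W} on symbol x: members go to different blocks, giving {E,F,L,T} and {G,W}.
On input x, block {A,H,O,R,S} splits into {A,H,S} and {O} and {R}.
Refine {E,F,L,T} on symbol y: members go to different blocks, giving {E,F,L} and {T}.
Refine {A,H,S} on symbol x: members go to different blocks, giving {A,H} and {S}.
On input y, block {A,H} splits into {H} and {A}.
Stable partition: {E,F,L} | {H} | {G,W} | {O} | {R} | {T} | {S} | {A} — 8 equivalence classes.

8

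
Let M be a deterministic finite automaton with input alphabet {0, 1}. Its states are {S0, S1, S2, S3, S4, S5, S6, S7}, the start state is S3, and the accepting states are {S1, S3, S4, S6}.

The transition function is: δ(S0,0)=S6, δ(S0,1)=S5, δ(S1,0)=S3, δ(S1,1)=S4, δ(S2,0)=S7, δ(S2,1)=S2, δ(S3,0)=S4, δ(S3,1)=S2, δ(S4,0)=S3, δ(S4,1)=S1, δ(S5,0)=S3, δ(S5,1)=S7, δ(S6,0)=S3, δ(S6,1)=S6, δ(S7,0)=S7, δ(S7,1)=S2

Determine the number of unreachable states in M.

No path from S3 leads to S0, S5, S6; the other 5 states are all reachable.

3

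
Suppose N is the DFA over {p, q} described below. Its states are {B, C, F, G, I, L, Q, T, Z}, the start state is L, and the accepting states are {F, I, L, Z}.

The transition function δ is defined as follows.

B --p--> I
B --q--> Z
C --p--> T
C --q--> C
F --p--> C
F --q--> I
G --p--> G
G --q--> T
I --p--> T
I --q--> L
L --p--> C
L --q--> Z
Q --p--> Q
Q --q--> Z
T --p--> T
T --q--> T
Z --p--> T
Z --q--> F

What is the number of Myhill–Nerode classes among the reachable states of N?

Reachable states from the start: {C,F,I,L,T,Z}. Unreachable: {B,G,Q} — drop them.
P0 = {F,I,L,Z} | {C,T}.
Stable partition: {F,I,L,Z} | {C,T} — 2 equivalence classes.

2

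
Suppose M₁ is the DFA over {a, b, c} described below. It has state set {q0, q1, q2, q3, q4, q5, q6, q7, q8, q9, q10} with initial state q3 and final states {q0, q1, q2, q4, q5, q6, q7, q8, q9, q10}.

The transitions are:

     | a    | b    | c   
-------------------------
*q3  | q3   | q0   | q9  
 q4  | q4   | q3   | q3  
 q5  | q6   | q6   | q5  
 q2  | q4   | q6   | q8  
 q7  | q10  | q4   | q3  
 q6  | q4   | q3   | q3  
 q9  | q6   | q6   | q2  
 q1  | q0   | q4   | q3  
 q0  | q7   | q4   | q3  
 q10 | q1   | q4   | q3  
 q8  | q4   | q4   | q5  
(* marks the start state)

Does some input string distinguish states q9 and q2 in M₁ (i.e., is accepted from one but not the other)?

Start with accepting vs non-accepting: {q0,q1,q2,q4,q5,q6,q7,q8,q9,q10} | {q3}.
On input b, block {q0,q1,q2,q4,q5,q6,q7,q8,q9,q10} splits into {q0,q1,q2,q5,q7,q8,q9,q10} and {q4,q6}.
On input a, block {q0,q1,q2,q5,q7,q8,q9,q10} splits into {q0,q1,q7,q10} and {q2,q5,q8,q9}.
The partition is now stable with 4 blocks: {q0,q1,q7,q10} | {q3} | {q4,q6} | {q2,q5,q8,q9}.
q9 and q2 lie in the same block of the stable partition, so they are equivalent — no string distinguishes them.

No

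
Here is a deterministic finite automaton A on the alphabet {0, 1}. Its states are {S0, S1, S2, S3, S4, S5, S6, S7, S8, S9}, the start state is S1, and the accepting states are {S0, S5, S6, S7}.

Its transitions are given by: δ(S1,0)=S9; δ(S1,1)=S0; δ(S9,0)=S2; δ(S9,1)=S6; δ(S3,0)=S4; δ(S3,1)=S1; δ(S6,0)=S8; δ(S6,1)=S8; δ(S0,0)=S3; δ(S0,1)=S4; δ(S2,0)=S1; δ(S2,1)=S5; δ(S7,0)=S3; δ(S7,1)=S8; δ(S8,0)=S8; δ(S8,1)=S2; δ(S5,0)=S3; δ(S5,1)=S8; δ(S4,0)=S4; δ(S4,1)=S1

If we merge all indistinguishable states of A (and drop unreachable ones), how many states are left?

3

First remove the unreachable states {S7}; 9 states remain.
Start with accepting vs non-accepting: {S0,S5,S6} | {S1,S2,S3,S4,S8,S9}.
Split {S1,S2,S3,S4,S8,S9} by δ(·,1) → {S1,S2,S9} and {S3,S4,S8}.
No further refinement is possible. Final partition (3 blocks): {S0,S5,S6} | {S1,S2,S9} | {S3,S4,S8}.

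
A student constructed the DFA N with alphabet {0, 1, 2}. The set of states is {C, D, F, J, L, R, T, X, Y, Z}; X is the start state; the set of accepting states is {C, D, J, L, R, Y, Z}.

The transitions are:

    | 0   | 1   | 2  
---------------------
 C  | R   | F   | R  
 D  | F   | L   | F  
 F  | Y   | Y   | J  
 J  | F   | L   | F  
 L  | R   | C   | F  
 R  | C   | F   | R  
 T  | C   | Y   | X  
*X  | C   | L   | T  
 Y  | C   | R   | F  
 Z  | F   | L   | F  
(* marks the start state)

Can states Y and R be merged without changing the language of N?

No

States {D,Z} cannot be reached from the start state, so discard them.
Initial partition by acceptance: {C,J,L,R,Y} | {F,T,X}.
Split {C,J,L,R,Y} by δ(·,0) → {C,L,R,Y} and {J}.
Refine {C,L,R,Y} on symbol 1: members go to different blocks, giving {C,R} and {L,Y}.
On input 0, block {F,T,X} splits into {T,X} and {F}.
Stable partition: {C,R} | {T,X} | {J} | {L,Y} | {F} — 5 equivalence classes.
Y and R end up in different blocks, so they are distinguishable. For instance, the string '1' is accepted from only Y.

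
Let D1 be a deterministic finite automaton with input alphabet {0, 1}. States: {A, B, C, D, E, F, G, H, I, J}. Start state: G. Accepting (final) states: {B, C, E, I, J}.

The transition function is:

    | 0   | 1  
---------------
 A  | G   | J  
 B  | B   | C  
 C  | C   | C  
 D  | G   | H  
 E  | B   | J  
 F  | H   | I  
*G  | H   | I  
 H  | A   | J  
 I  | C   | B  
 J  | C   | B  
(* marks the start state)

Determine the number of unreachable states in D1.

3

No path from G leads to D, E, F; the other 7 states are all reachable.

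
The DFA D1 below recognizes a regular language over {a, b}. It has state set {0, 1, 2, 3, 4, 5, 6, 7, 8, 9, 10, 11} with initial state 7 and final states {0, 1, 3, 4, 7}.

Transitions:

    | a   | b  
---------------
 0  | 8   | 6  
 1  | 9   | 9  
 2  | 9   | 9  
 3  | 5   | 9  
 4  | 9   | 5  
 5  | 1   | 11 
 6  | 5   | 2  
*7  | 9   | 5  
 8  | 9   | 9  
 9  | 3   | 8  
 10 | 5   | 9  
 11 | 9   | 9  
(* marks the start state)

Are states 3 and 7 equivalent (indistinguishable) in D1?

States {0,2,4,6,10} cannot be reached from the start state, so discard them.
Start with accepting vs non-accepting: {1,3,7} | {5,8,9,11}.
Refine {5,8,9,11} on symbol a: members go to different blocks, giving {5,9} and {8,11}.
Stable partition: {1,3,7} | {5,9} | {8,11} — 3 equivalence classes.
3 and 7 lie in the same block of the stable partition, so they are equivalent — no string distinguishes them.

Yes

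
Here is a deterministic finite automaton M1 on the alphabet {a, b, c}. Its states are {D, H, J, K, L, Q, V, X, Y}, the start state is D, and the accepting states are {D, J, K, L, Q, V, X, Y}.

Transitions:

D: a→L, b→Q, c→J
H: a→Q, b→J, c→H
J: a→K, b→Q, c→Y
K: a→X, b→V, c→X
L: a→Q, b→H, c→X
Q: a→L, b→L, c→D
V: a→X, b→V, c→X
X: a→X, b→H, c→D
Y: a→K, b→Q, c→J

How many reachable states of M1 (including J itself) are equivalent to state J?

Every state is reachable, so we keep all 9.
Start with accepting vs non-accepting: {D,J,K,L,Q,V,X,Y} | {H}.
Refine {D,J,K,L,Q,V,X,Y} on symbol b: members go to different blocks, giving {D,J,K,Q,V,Y} and {L,X}.
Refine {D,J,K,Q,V,Y} on symbol a: members go to different blocks, giving {D,K,Q,V} and {J,Y}.
Split {D,K,Q,V} by δ(·,b) → {D,K,V} and {Q}.
Split {D,K,V} by δ(·,b) → {K,V} and {D}.
On input a, block {L,X} splits into {X} and {L}.
Stable partition: {K,V} | {H} | {X} | {J,Y} | {Q} | {D} | {L} — 7 equivalence classes.
The equivalence class containing J is {J,Y}, of size 2.

2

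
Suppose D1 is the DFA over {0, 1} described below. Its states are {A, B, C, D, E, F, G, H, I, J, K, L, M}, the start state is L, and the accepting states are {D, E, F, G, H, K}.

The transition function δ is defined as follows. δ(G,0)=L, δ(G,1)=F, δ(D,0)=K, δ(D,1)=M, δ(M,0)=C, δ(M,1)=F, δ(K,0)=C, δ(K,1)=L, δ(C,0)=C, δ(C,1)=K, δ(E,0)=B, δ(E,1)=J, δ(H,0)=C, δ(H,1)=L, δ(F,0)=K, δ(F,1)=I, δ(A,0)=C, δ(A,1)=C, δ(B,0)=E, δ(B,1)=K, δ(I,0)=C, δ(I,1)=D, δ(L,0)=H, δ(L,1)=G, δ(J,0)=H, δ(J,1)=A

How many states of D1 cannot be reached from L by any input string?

4

Starting at L and following transitions, the reachable set is {C, D, F, G, H, I, K, L, M}. That leaves A, B, E, J unreachable — 4 in total.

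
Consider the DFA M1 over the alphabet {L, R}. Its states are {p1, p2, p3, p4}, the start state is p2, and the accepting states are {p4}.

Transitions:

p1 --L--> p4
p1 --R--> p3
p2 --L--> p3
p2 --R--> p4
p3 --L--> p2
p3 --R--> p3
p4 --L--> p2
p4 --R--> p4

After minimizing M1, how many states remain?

3

States {p1} cannot be reached from the start state, so discard them.
Start with accepting vs non-accepting: {p4} | {p2,p3}.
On input R, block {p2,p3} splits into {p2} and {p3}.
Stable partition: {p4} | {p2} | {p3} — 3 equivalence classes.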